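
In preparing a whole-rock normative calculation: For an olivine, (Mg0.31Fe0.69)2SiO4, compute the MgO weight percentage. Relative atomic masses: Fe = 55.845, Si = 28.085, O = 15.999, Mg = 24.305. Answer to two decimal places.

13.56 wt%

Formula mass = 184.216 g/mol.
0.62 Mg → 0.6200 mol MgO per formula unit; M(MgO) = 40.304, so MgO mass = 24.988 g.
24.988/184.216 × 100 = 13.56 wt%.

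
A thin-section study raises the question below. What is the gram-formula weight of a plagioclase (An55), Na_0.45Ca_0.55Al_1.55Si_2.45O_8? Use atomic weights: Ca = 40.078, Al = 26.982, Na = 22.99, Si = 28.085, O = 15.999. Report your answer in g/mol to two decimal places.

The formula mass is the sum 0.45·22.99 + 0.55·40.078 + 1.55·26.982 + 2.45·28.085 + 8·15.999.

271.01 g/mol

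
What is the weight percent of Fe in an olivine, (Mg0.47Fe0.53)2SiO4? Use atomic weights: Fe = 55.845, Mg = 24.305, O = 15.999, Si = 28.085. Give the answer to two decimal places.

34.00 weight percent

M((Mg0.47Fe0.53)2SiO4) = 174.123 g/mol.
Fe contributes 1.06 × 55.845 = 59.196 g per mole.
59.196/174.123 = 0.3400 → 34.00%.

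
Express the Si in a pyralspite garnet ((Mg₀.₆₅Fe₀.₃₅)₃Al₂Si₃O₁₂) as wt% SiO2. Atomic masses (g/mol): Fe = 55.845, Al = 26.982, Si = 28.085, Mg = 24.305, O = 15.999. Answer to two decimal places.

Formula mass = 436.239 g/mol.
3 Si → 3.0000 mol SiO2 per formula unit; M(SiO2) = 60.083, so SiO2 mass = 180.249 g.
180.249/436.239 × 100 = 41.32 wt%.

41.32 wt%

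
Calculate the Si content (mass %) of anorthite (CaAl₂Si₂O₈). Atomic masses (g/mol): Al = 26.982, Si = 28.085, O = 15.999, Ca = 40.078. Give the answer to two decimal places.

Molar mass of CaAl₂Si₂O₈: 1*40.078 + 2*26.982 + 2*28.085 + 8*15.999 = 278.204 g/mol.
Mass of Si per formula unit: 2 × 28.085 = 56.170 g.
Weight fraction Si = 56.170 / 278.204 = 0.2019.

20.19 mass %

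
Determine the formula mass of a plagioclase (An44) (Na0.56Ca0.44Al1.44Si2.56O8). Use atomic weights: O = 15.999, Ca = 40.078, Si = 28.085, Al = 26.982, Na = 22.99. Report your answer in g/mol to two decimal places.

M = 0.56·22.99 + 0.44·40.078 + 1.44·26.982 + 2.56·28.085 + 8·15.999

269.25 g/mol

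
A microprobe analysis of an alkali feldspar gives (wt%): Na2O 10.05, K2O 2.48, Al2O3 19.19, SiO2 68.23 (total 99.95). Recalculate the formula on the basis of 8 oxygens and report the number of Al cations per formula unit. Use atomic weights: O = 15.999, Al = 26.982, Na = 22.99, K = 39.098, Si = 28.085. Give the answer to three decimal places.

Na2O: 10.05/61.979 = 0.16215 mol → 0.32430 mol Na, 0.16215 mol O.
K2O: 2.48/94.195 = 0.02633 mol → 0.05266 mol K, 0.02633 mol O.
Al2O3: 19.19/101.961 = 0.18821 mol → 0.37642 mol Al, 0.56463 mol O.
SiO2: 68.23/60.083 = 1.13560 mol → 1.13560 mol Si, 2.27120 mol O.
Total oxygen = 3.02431 mol. Normalization factor = 8/3.02431 = 2.64523.
Al per 8 O = 0.37642 × 2.64523 = 0.996.

0.996 Al apfu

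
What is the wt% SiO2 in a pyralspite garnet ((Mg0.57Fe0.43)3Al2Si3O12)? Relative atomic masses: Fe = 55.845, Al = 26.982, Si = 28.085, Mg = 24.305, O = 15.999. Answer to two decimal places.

40.61 wt%

Formula mass = 443.809 g/mol.
3 Si → 3.0000 mol SiO2 per formula unit; M(SiO2) = 60.083, so SiO2 mass = 180.249 g.
180.249/443.809 × 100 = 40.61 wt%.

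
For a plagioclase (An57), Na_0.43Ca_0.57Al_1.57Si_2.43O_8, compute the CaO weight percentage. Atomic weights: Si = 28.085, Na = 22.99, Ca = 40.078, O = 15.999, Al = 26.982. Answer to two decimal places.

11.78 wt%

Molar mass of Na_0.43Ca_0.57Al_1.57Si_2.43O_8 = 0.43·22.99 + 0.57·40.078 + 1.57·26.982 + 2.43·28.085 + 8·15.999 = 271.330 g/mol.
Each formula unit contains 0.57 Ca, equivalent to 0.57/1 = 0.5700 mol CaO.
M(CaO) = 1×40.078 + 1×15.999 = 56.077 g/mol.
Mass of CaO per formula unit = 0.5700 × 56.077 = 31.964 g.
CaO wt% = 31.964 / 271.330 × 100 = 11.78%.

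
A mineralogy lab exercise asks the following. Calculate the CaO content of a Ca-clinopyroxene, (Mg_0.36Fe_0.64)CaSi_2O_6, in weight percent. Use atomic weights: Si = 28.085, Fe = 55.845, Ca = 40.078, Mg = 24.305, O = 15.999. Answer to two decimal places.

23.69 wt%

Molar mass of (Mg_0.36Fe_0.64)CaSi_2O_6 = 0.36·24.305 + 0.64·55.845 + 1·40.078 + 2·28.085 + 6·15.999 = 236.733 g/mol.
Each formula unit contains 1 Ca, equivalent to 1/1 = 1.0000 mol CaO.
M(CaO) = 1×40.078 + 1×15.999 = 56.077 g/mol.
Mass of CaO per formula unit = 1.0000 × 56.077 = 56.077 g.
CaO wt% = 56.077 / 236.733 × 100 = 23.69%.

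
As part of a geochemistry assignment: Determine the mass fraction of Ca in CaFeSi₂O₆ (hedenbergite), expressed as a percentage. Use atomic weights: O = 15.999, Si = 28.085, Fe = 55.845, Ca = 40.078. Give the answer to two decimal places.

Formula mass = 1×40.078 + 1×55.845 + 2×28.085 + 6×15.999 = 248.087 g/mol, of which 40.078 g is Ca.
So Ca makes up 40.078/248.087 = 0.1615 of the mass, i.e. 16.15%.

16.15 wt%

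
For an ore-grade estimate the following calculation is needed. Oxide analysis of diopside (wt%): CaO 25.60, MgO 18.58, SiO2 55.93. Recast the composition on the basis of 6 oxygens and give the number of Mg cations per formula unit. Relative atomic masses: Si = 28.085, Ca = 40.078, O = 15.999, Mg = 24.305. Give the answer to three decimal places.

0.995 Mg apfu

CaO (M=56.077): mol = 0.45652; Ca = 0.45652, O = 0.45652.
MgO (M=40.304): mol = 0.46100; Mg = 0.46100, O = 0.46100.
SiO2 (M=60.083): mol = 0.93088; Si = 0.93088, O = 1.86176.
ΣO = 2.77928; factor = 6/ΣO = 2.15883.
Mg apfu = 0.46100 × 2.15883 = 0.995.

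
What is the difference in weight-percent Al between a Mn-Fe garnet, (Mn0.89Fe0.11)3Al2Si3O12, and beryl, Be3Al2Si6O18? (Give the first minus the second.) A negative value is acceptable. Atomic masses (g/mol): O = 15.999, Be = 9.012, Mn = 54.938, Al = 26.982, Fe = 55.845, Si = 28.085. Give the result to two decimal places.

Al in (Mn0.89Fe0.11)3Al2Si3O12: molar mass 495.320 g/mol; 2×26.982 = 53.964 g → 10.89 wt%.
Al in Be3Al2Si6O18: molar mass 537.492 g/mol; 2×26.982 = 53.964 g → 10.04 wt%.
Difference = 10.89 − 10.04 = 0.85 percentage points.

0.85 percentage points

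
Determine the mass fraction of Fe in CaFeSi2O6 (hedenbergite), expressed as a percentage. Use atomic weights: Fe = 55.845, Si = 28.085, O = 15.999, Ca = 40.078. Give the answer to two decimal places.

22.51 wt%

Molar mass of CaFeSi2O6: 1×40.078 + 1×55.845 + 2×28.085 + 6×15.999 = 248.087 g/mol.
Mass of Fe per formula unit: 1 × 55.845 = 55.845 g.
Weight fraction Fe = 55.845 / 248.087 = 0.2251.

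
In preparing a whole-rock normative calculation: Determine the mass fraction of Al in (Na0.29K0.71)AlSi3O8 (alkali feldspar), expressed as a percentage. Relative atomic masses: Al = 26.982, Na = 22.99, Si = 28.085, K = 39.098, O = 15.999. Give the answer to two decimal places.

Molar mass of (Na0.29K0.71)AlSi3O8: 0.29×22.99 + 0.71×39.098 + 1×26.982 + 3×28.085 + 8×15.999 = 273.656 g/mol.
Mass of Al per formula unit: 1 × 26.982 = 26.982 g.
Weight fraction Al = 26.982 / 273.656 = 0.0986.

9.86 weight percent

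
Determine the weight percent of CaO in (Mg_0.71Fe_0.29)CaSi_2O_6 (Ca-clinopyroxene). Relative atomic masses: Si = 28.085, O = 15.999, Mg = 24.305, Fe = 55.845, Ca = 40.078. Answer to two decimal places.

24.85 wt%

M((Mg_0.71Fe_0.29)CaSi_2O_6) = 225.694 g/mol; M(CaO) = 56.077 g/mol.
Moles CaO per formula unit = 1 Ca ÷ 1 = 1.0000.
CaO fraction = (1.0000 × 56.077) / 225.694 = 56.077/225.694 = 0.2485.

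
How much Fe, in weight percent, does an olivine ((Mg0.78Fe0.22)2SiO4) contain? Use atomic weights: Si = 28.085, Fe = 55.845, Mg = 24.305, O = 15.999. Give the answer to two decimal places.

15.90 weight percent

M((Mg0.78Fe0.22)2SiO4) = 154.569 g/mol.
Fe contributes 0.44 × 55.845 = 24.572 g per mole.
24.572/154.569 = 0.1590 → 15.90%.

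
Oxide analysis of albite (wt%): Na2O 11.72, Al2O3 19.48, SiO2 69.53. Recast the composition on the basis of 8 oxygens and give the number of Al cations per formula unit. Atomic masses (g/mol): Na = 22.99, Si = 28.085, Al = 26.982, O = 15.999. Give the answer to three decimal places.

11.72 wt% Na2O ÷ 61.979 g/mol = 0.18910 mol, giving 0.37820 Na and 0.18910 O.
19.48 wt% Al2O3 ÷ 101.961 g/mol = 0.19105 mol, giving 0.38210 Al and 0.57315 O.
69.53 wt% SiO2 ÷ 60.083 g/mol = 1.15723 mol, giving 1.15723 Si and 2.31446 O.
Oxygen sums to 3.07671; scaling by 8/3.07671 = 2.60018 puts the formula on 8 O.
Al: 0.38210 × 2.60018 = 0.994 atoms per formula unit.

0.994 Al apfu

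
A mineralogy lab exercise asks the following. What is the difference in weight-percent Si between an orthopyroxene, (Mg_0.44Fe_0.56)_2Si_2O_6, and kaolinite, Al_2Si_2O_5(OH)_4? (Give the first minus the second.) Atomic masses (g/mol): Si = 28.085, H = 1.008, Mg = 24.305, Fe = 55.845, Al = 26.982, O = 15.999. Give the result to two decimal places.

2.03 percentage points

Si in (Mg_0.44Fe_0.56)_2Si_2O_6: molar mass 236.099 g/mol; 2×28.085 = 56.170 g → 23.79 wt%.
Si in Al_2Si_2O_5(OH)_4: molar mass 258.157 g/mol; 2×28.085 = 56.170 g → 21.76 wt%.
Difference = 23.79 − 21.76 = 2.03 percentage points.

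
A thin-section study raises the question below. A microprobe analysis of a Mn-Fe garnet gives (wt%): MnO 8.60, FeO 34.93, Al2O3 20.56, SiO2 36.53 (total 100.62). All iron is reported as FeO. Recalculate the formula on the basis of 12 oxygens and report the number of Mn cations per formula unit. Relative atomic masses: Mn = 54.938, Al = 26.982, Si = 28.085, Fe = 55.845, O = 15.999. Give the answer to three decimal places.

MnO: 8.60/70.937 = 0.12123 mol → 0.12123 mol Mn, 0.12123 mol O.
FeO: 34.93/71.844 = 0.48619 mol → 0.48619 mol Fe, 0.48619 mol O.
Al2O3: 20.56/101.961 = 0.20165 mol → 0.40330 mol Al, 0.60495 mol O.
SiO2: 36.53/60.083 = 0.60799 mol → 0.60799 mol Si, 1.21598 mol O.
Total oxygen = 2.42835 mol. Normalization factor = 12/2.42835 = 4.94163.
Mn per 12 O = 0.12123 × 4.94163 = 0.599.

0.599 Mn apfu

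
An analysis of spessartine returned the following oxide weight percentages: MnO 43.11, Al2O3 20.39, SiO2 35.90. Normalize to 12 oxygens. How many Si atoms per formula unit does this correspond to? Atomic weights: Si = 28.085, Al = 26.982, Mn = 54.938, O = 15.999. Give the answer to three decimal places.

MnO (M=70.937): mol = 0.60772; Mn = 0.60772, O = 0.60772.
Al2O3 (M=101.961): mol = 0.19998; Al = 0.39996, O = 0.59994.
SiO2 (M=60.083): mol = 0.59751; Si = 0.59751, O = 1.19502.
ΣO = 2.40268; factor = 12/ΣO = 4.99442.
Si apfu = 0.59751 × 4.99442 = 2.984.

2.984 Si apfu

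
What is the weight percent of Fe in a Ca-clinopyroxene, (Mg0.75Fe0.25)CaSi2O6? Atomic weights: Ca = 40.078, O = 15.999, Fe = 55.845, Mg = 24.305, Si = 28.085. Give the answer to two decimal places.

6.22 wt%

M((Mg0.75Fe0.25)CaSi2O6) = 224.432 g/mol.
Fe contributes 0.25 × 55.845 = 13.961 g per mole.
13.961/224.432 = 0.0622 → 6.22%.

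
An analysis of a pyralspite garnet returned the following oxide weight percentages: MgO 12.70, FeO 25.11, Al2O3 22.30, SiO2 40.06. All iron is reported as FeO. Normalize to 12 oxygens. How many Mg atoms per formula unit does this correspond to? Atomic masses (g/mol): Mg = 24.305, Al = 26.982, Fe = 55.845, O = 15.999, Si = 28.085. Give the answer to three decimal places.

MgO (M=40.304): mol = 0.31511; Mg = 0.31511, O = 0.31511.
FeO (M=71.844): mol = 0.34951; Fe = 0.34951, O = 0.34951.
Al2O3 (M=101.961): mol = 0.21871; Al = 0.43742, O = 0.65613.
SiO2 (M=60.083): mol = 0.66674; Si = 0.66674, O = 1.33348.
ΣO = 2.65423; factor = 12/ΣO = 4.52109.
Mg apfu = 0.31511 × 4.52109 = 1.425.

1.425 Mg apfu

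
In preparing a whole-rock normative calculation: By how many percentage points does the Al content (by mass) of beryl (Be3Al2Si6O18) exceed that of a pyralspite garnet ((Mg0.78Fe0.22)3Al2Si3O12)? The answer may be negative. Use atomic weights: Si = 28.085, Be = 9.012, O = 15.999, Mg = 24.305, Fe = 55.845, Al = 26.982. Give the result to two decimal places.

First mineral: 53.964 g Al in 537.492 g formula = 10.04 wt% Al.
Second mineral: 53.964 g Al in 423.938 g formula = 12.73 wt% Al.
10.04% − 12.73% gives a difference of -2.69 percentage points.

-2.69 percentage points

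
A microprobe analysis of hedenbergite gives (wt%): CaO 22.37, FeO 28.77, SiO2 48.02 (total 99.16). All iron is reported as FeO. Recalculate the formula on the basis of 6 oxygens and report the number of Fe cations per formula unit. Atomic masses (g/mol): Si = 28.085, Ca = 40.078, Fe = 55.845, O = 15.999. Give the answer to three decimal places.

22.37 wt% CaO ÷ 56.077 g/mol = 0.39892 mol, giving 0.39892 Ca and 0.39892 O.
28.77 wt% FeO ÷ 71.844 g/mol = 0.40045 mol, giving 0.40045 Fe and 0.40045 O.
48.02 wt% SiO2 ÷ 60.083 g/mol = 0.79923 mol, giving 0.79923 Si and 1.59846 O.
Oxygen sums to 2.39783; scaling by 6/2.39783 = 2.50226 puts the formula on 6 O.
Fe: 0.40045 × 2.50226 = 1.002 atoms per formula unit.

1.002 Fe apfu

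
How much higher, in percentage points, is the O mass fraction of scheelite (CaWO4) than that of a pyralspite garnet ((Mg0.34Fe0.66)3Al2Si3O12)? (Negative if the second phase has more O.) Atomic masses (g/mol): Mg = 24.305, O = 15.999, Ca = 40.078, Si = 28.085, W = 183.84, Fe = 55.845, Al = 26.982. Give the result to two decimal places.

-19.01 percentage points

M(CaWO4) = 287.914 g/mol, so wt% O = 63.996/287.914 × 100 = 22.23%.
M((Mg0.34Fe0.66)3Al2Si3O12) = 465.571 g/mol, so wt% O = 191.988/465.571 × 100 = 41.24%.
22.23 − 41.24 = -19.01 pp.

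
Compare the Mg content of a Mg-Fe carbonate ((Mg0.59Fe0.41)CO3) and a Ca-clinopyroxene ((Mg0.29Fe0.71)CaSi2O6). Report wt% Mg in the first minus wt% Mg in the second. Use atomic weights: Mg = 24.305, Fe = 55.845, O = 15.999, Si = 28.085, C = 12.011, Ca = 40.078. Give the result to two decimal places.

11.80 percentage points

First mineral: 14.340 g Mg in 97.244 g formula = 14.75 wt% Mg.
Second mineral: 7.048 g Mg in 238.940 g formula = 2.95 wt% Mg.
14.75% − 2.95% gives a difference of 11.80 percentage points.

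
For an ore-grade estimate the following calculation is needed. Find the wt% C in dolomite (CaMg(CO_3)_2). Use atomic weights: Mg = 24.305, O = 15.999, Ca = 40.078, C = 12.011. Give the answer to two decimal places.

Formula mass = 1*40.078 + 1*24.305 + 2*12.011 + 6*15.999 = 184.399 g/mol, of which 24.022 g is C.
So C makes up 24.022/184.399 = 0.1303 of the mass, i.e. 13.03%.

13.03 weight percent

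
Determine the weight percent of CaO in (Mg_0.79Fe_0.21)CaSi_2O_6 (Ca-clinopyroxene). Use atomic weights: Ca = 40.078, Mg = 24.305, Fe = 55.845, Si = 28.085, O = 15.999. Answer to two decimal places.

25.13 wt%

Formula mass = 223.170 g/mol.
1 Ca → 1.0000 mol CaO per formula unit; M(CaO) = 56.077, so CaO mass = 56.077 g.
56.077/223.170 × 100 = 25.13 wt%.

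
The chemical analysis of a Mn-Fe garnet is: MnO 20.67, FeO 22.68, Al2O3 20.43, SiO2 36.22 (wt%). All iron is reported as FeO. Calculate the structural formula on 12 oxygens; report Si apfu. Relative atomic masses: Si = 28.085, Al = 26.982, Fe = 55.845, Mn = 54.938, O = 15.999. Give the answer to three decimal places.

2.997 Si apfu

MnO: 20.67/70.937 = 0.29139 mol → 0.29139 mol Mn, 0.29139 mol O.
FeO: 22.68/71.844 = 0.31568 mol → 0.31568 mol Fe, 0.31568 mol O.
Al2O3: 20.43/101.961 = 0.20037 mol → 0.40074 mol Al, 0.60111 mol O.
SiO2: 36.22/60.083 = 0.60283 mol → 0.60283 mol Si, 1.20566 mol O.
Total oxygen = 2.41384 mol. Normalization factor = 12/2.41384 = 4.97133.
Si per 12 O = 0.60283 × 4.97133 = 2.997.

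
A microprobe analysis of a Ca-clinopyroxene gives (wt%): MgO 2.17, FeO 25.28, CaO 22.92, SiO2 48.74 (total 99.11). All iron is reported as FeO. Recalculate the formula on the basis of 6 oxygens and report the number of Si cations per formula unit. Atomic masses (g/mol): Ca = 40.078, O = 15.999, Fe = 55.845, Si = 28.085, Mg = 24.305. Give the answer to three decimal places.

1.997 Si apfu

MgO: 2.17/40.304 = 0.05384 mol → 0.05384 mol Mg, 0.05384 mol O.
FeO: 25.28/71.844 = 0.35187 mol → 0.35187 mol Fe, 0.35187 mol O.
CaO: 22.92/56.077 = 0.40872 mol → 0.40872 mol Ca, 0.40872 mol O.
SiO2: 48.74/60.083 = 0.81121 mol → 0.81121 mol Si, 1.62242 mol O.
Total oxygen = 2.43685 mol. Normalization factor = 6/2.43685 = 2.46220.
Si per 6 O = 0.81121 × 2.46220 = 1.997.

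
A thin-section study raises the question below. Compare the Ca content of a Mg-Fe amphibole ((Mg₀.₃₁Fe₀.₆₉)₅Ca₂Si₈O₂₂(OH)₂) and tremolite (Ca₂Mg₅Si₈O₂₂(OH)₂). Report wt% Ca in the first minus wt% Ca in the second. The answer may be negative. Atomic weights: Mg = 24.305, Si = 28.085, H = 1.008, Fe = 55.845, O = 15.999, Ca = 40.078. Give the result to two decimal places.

M((Mg₀.₃₁Fe₀.₆₉)₅Ca₂Si₈O₂₂(OH)₂) = 921.166 g/mol, so wt% Ca = 80.156/921.166 × 100 = 8.70%.
M(Ca₂Mg₅Si₈O₂₂(OH)₂) = 812.353 g/mol, so wt% Ca = 80.156/812.353 × 100 = 9.87%.
8.70 − 9.87 = -1.17 pp.

-1.17 percentage points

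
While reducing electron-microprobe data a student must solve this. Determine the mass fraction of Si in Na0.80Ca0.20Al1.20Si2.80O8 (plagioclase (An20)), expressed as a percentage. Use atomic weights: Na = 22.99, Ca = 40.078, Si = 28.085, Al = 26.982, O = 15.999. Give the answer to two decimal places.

29.63 wt%

M(Na0.80Ca0.20Al1.20Si2.80O8) = 265.416 g/mol.
Si contributes 2.80 × 28.085 = 78.638 g per mole.
78.638/265.416 = 0.2963 → 29.63%.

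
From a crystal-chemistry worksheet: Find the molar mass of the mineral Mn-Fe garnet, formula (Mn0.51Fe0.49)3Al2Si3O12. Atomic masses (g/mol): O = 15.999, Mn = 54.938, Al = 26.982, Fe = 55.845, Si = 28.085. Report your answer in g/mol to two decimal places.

496.35 g/mol

The formula mass is the sum 1.53×54.938 + 1.47×55.845 + 2×26.982 + 3×28.085 + 12×15.999.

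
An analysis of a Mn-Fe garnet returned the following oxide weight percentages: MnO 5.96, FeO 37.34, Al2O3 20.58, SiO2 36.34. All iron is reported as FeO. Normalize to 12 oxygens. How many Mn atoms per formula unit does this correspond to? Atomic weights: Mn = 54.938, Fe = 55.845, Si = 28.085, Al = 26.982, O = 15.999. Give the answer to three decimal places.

0.417 Mn apfu

MnO: 5.96/70.937 = 0.08402 mol → 0.08402 mol Mn, 0.08402 mol O.
FeO: 37.34/71.844 = 0.51974 mol → 0.51974 mol Fe, 0.51974 mol O.
Al2O3: 20.58/101.961 = 0.20184 mol → 0.40368 mol Al, 0.60552 mol O.
SiO2: 36.34/60.083 = 0.60483 mol → 0.60483 mol Si, 1.20966 mol O.
Total oxygen = 2.41894 mol. Normalization factor = 12/2.41894 = 4.96085.
Mn per 12 O = 0.08402 × 4.96085 = 0.417.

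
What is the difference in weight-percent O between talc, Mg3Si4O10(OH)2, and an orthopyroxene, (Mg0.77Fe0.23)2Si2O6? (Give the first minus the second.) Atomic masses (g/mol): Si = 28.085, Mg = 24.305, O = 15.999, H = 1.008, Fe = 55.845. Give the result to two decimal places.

6.03 percentage points

First mineral: 191.988 g O in 379.259 g formula = 50.62 wt% O.
Second mineral: 95.994 g O in 215.282 g formula = 44.59 wt% O.
50.62% − 44.59% gives a difference of 6.03 percentage points.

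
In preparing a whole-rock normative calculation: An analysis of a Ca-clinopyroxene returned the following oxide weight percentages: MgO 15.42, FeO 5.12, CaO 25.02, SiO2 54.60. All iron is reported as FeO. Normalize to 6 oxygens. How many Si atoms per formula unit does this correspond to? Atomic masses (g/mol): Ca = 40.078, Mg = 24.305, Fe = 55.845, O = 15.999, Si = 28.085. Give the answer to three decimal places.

15.42 wt% MgO ÷ 40.304 g/mol = 0.38259 mol, giving 0.38259 Mg and 0.38259 O.
5.12 wt% FeO ÷ 71.844 g/mol = 0.07127 mol, giving 0.07127 Fe and 0.07127 O.
25.02 wt% CaO ÷ 56.077 g/mol = 0.44617 mol, giving 0.44617 Ca and 0.44617 O.
54.60 wt% SiO2 ÷ 60.083 g/mol = 0.90874 mol, giving 0.90874 Si and 1.81748 O.
Oxygen sums to 2.71751; scaling by 6/2.71751 = 2.20790 puts the formula on 6 O.
Si: 0.90874 × 2.20790 = 2.006 atoms per formula unit.

2.006 Si apfu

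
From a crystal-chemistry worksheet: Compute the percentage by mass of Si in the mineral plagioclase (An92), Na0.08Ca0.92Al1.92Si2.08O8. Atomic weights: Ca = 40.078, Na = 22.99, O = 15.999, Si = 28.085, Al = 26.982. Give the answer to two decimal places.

Molar mass of Na0.08Ca0.92Al1.92Si2.08O8: 0.08×22.99 + 0.92×40.078 + 1.92×26.982 + 2.08×28.085 + 8×15.999 = 276.925 g/mol.
Mass of Si per formula unit: 2.08 × 28.085 = 58.417 g.
Weight fraction Si = 58.417 / 276.925 = 0.2109.

21.09 mass %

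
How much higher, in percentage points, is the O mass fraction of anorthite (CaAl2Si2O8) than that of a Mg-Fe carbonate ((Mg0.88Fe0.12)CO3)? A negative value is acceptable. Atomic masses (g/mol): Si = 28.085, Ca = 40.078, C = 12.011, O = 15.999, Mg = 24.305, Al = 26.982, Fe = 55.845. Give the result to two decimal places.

-8.47 percentage points

M(CaAl2Si2O8) = 278.204 g/mol, so wt% O = 127.992/278.204 × 100 = 46.01%.
M((Mg0.88Fe0.12)CO3) = 88.098 g/mol, so wt% O = 47.997/88.098 × 100 = 54.48%.
46.01 − 54.48 = -8.47 pp.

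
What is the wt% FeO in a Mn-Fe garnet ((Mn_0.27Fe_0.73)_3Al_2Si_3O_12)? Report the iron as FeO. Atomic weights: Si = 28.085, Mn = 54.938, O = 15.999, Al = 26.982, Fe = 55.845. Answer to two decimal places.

31.66 wt%

Molar mass of (Mn_0.27Fe_0.73)_3Al_2Si_3O_12 = 0.81·54.938 + 2.19·55.845 + 2·26.982 + 3·28.085 + 12·15.999 = 497.007 g/mol.
Each formula unit contains 2.19 Fe, equivalent to 2.19/1 = 2.1900 mol FeO.
M(FeO) = 1×55.845 + 1×15.999 = 71.844 g/mol.
Mass of FeO per formula unit = 2.1900 × 71.844 = 157.338 g.
FeO wt% = 157.338 / 497.007 × 100 = 31.66%.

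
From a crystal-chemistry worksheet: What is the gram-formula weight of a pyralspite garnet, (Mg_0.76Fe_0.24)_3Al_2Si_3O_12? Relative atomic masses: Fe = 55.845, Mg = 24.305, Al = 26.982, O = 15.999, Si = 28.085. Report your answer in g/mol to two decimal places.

425.83 g/mol

The formula mass is the sum 2.28*24.305 + 0.72*55.845 + 2*26.982 + 3*28.085 + 12*15.999.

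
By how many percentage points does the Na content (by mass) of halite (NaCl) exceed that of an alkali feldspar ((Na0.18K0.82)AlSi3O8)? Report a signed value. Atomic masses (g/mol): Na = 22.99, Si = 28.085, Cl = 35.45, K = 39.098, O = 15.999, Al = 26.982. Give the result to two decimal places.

M(NaCl) = 58.440 g/mol, so wt% Na = 22.990/58.440 × 100 = 39.34%.
M((Na0.18K0.82)AlSi3O8) = 275.428 g/mol, so wt% Na = 4.138/275.428 × 100 = 1.50%.
39.34 − 1.50 = 37.84 pp.

37.84 percentage points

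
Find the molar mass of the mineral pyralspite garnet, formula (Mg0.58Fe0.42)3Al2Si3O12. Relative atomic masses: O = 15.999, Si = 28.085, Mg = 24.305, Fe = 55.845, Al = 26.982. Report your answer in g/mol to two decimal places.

442.86 g/mol

M = 1.74(24.305) + 1.26(55.845) + 2(26.982) + 3(28.085) + 12(15.999)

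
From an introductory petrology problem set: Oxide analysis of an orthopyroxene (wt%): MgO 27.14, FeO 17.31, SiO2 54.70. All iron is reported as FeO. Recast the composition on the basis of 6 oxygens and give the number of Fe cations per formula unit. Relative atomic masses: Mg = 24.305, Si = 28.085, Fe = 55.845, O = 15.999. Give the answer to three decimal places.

27.14 wt% MgO ÷ 40.304 g/mol = 0.67338 mol, giving 0.67338 Mg and 0.67338 O.
17.31 wt% FeO ÷ 71.844 g/mol = 0.24094 mol, giving 0.24094 Fe and 0.24094 O.
54.70 wt% SiO2 ÷ 60.083 g/mol = 0.91041 mol, giving 0.91041 Si and 1.82082 O.
Oxygen sums to 2.73514; scaling by 6/2.73514 = 2.19367 puts the formula on 6 O.
Fe: 0.24094 × 2.19367 = 0.529 atoms per formula unit.

0.529 Fe apfu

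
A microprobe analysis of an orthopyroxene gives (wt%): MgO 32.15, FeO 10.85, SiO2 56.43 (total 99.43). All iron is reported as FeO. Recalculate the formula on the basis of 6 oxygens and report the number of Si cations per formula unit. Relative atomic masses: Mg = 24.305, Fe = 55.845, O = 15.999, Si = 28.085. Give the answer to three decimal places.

MgO (M=40.304): mol = 0.79769; Mg = 0.79769, O = 0.79769.
FeO (M=71.844): mol = 0.15102; Fe = 0.15102, O = 0.15102.
SiO2 (M=60.083): mol = 0.93920; Si = 0.93920, O = 1.87840.
ΣO = 2.82711; factor = 6/ΣO = 2.12231.
Si apfu = 0.93920 × 2.12231 = 1.993.

1.993 Si apfu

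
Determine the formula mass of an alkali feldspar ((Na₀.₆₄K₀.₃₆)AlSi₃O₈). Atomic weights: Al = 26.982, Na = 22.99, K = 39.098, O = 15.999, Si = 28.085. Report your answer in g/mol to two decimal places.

Na: 0.64 × 22.99 = 14.7136
K: 0.36 × 39.098 = 14.0753
Al: 1 × 26.982 = 26.9820
Si: 3 × 28.085 = 84.2550
O: 8 × 15.999 = 127.9920
Summing the contributions gives the formula mass.

268.02 g/mol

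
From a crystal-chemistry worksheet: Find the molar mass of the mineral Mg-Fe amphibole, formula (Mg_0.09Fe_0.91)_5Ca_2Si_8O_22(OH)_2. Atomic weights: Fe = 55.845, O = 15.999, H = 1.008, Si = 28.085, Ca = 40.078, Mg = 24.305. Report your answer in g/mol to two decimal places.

955.86 g/mol

M = 0.45·24.305 + 4.55·55.845 + 2·40.078 + 8·28.085 + 24·15.999 + 2·1.008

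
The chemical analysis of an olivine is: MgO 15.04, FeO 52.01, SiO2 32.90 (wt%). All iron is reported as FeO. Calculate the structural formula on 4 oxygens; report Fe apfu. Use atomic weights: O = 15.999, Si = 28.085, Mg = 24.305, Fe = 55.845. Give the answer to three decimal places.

1.321 Fe apfu

MgO: 15.04/40.304 = 0.37316 mol → 0.37316 mol Mg, 0.37316 mol O.
FeO: 52.01/71.844 = 0.72393 mol → 0.72393 mol Fe, 0.72393 mol O.
SiO2: 32.90/60.083 = 0.54758 mol → 0.54758 mol Si, 1.09516 mol O.
Total oxygen = 2.19225 mol. Normalization factor = 4/2.19225 = 1.82461.
Fe per 4 O = 0.72393 × 1.82461 = 1.321.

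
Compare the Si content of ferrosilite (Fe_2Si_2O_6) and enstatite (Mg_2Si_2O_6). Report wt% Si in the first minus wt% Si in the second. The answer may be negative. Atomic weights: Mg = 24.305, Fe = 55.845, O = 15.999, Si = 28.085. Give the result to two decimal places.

First mineral: 56.170 g Si in 263.854 g formula = 21.29 wt% Si.
Second mineral: 56.170 g Si in 200.774 g formula = 27.98 wt% Si.
21.29% − 27.98% gives a difference of -6.69 percentage points.

-6.69 percentage points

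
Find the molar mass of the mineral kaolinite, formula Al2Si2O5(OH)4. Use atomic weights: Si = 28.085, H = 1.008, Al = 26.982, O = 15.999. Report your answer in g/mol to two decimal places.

258.16 g/mol

Al: 2 × 26.982 = 53.9640
Si: 2 × 28.085 = 56.1700
O: 9 × 15.999 = 143.9910
H: 4 × 1.008 = 4.0320
Summing the contributions gives the formula mass.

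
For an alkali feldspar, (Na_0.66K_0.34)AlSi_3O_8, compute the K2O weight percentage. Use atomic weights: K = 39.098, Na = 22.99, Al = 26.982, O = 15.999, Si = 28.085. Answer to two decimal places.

5.98 wt%

Molar mass of (Na_0.66K_0.34)AlSi_3O_8 = 0.66*22.99 + 0.34*39.098 + 1*26.982 + 3*28.085 + 8*15.999 = 267.696 g/mol.
Each formula unit contains 0.34 K, equivalent to 0.34/2 = 0.1700 mol K2O.
M(K2O) = 2×39.098 + 1×15.999 = 94.195 g/mol.
Mass of K2O per formula unit = 0.1700 × 94.195 = 16.013 g.
K2O wt% = 16.013 / 267.696 × 100 = 5.98%.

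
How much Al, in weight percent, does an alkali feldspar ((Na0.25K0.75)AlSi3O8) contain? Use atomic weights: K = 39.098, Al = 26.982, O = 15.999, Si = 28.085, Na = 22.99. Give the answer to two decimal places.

9.84 weight percent

Formula mass = 0.25*22.99 + 0.75*39.098 + 1*26.982 + 3*28.085 + 8*15.999 = 274.300 g/mol, of which 26.982 g is Al.
So Al makes up 26.982/274.300 = 0.0984 of the mass, i.e. 9.84%.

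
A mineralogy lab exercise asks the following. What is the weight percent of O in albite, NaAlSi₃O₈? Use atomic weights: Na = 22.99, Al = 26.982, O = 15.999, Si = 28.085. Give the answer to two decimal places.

Molar mass of NaAlSi₃O₈: 1·22.99 + 1·26.982 + 3·28.085 + 8·15.999 = 262.219 g/mol.
Mass of O per formula unit: 8 × 15.999 = 127.992 g.
Weight fraction O = 127.992 / 262.219 = 0.4881.

48.81 mass %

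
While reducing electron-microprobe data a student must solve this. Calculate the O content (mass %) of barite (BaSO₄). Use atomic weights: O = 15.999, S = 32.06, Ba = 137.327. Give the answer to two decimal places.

Formula mass = 1*137.327 + 1*32.06 + 4*15.999 = 233.383 g/mol, of which 63.996 g is O.
So O makes up 63.996/233.383 = 0.2742 of the mass, i.e. 27.42%.

27.42 mass %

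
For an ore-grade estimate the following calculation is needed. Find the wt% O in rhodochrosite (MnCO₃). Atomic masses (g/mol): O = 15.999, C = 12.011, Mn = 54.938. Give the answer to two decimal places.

41.76 wt%

Molar mass of MnCO₃: 1*54.938 + 1*12.011 + 3*15.999 = 114.946 g/mol.
Mass of O per formula unit: 3 × 15.999 = 47.997 g.
Weight fraction O = 47.997 / 114.946 = 0.4176.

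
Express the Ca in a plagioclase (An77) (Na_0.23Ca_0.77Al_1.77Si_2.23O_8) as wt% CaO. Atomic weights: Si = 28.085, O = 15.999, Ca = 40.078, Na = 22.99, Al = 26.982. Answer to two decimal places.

15.73 wt%

Molar mass of Na_0.23Ca_0.77Al_1.77Si_2.23O_8 = 0.23×22.99 + 0.77×40.078 + 1.77×26.982 + 2.23×28.085 + 8×15.999 = 274.527 g/mol.
Each formula unit contains 0.77 Ca, equivalent to 0.77/1 = 0.7700 mol CaO.
M(CaO) = 1×40.078 + 1×15.999 = 56.077 g/mol.
Mass of CaO per formula unit = 0.7700 × 56.077 = 43.179 g.
CaO wt% = 43.179 / 274.527 × 100 = 15.73%.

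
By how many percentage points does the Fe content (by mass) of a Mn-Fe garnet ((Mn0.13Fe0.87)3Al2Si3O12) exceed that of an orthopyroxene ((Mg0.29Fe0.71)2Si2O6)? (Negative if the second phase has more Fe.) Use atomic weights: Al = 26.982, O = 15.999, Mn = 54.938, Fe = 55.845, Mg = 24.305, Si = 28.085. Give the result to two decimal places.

-2.99 percentage points

Fe in (Mn0.13Fe0.87)3Al2Si3O12: molar mass 497.388 g/mol; 2.61×55.845 = 145.755 g → 29.30 wt%.
Fe in (Mg0.29Fe0.71)2Si2O6: molar mass 245.561 g/mol; 1.42×55.845 = 79.300 g → 32.29 wt%.
Difference = 29.30 − 32.29 = -2.99 percentage points.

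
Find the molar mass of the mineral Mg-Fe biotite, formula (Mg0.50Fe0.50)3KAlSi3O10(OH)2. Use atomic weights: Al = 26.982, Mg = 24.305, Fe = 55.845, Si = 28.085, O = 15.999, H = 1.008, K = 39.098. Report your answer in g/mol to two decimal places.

The formula mass is the sum 1.50×24.305 + 1.50×55.845 + 1×39.098 + 1×26.982 + 3×28.085 + 12×15.999 + 2×1.008.

464.56 g/mol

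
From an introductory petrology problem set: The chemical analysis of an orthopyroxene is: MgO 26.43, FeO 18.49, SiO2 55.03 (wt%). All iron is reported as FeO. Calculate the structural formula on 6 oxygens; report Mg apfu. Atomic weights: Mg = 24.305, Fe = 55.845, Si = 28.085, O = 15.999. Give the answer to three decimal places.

MgO (M=40.304): mol = 0.65577; Mg = 0.65577, O = 0.65577.
FeO (M=71.844): mol = 0.25736; Fe = 0.25736, O = 0.25736.
SiO2 (M=60.083): mol = 0.91590; Si = 0.91590, O = 1.83180.
ΣO = 2.74493; factor = 6/ΣO = 2.18585.
Mg apfu = 0.65577 × 2.18585 = 1.433.

1.433 Mg apfu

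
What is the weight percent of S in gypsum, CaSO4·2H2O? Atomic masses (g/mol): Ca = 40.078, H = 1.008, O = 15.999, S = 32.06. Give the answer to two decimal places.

18.62 mass %

Molar mass of CaSO4·2H2O: 1*40.078 + 1*32.06 + 6*15.999 + 4*1.008 = 172.164 g/mol.
Mass of S per formula unit: 1 × 32.06 = 32.060 g.
Weight fraction S = 32.060 / 172.164 = 0.1862.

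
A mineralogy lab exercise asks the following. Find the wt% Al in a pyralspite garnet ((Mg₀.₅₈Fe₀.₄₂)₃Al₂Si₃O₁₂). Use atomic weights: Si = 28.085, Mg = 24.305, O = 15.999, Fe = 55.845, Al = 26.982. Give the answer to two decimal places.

12.19 weight percent

Formula mass = 1.74*24.305 + 1.26*55.845 + 2*26.982 + 3*28.085 + 12*15.999 = 442.862 g/mol, of which 53.964 g is Al.
So Al makes up 53.964/442.862 = 0.1219 of the mass, i.e. 12.19%.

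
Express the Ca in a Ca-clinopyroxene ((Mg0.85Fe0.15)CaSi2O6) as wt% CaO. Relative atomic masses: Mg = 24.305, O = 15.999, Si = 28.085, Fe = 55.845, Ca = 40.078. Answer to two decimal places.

25.34 wt%

Molar mass of (Mg0.85Fe0.15)CaSi2O6 = 0.85·24.305 + 0.15·55.845 + 1·40.078 + 2·28.085 + 6·15.999 = 221.278 g/mol.
Each formula unit contains 1 Ca, equivalent to 1/1 = 1.0000 mol CaO.
M(CaO) = 1×40.078 + 1×15.999 = 56.077 g/mol.
Mass of CaO per formula unit = 1.0000 × 56.077 = 56.077 g.
CaO wt% = 56.077 / 221.278 × 100 = 25.34%.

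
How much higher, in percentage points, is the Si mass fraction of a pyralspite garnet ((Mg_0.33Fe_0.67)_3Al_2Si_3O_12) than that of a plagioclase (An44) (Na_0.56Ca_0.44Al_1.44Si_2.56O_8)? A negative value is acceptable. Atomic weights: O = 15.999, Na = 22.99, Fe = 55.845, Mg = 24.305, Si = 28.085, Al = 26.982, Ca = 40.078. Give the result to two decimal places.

-8.64 percentage points

First mineral: 84.255 g Si in 466.517 g formula = 18.06 wt% Si.
Second mineral: 71.898 g Si in 269.252 g formula = 26.70 wt% Si.
18.06% − 26.70% gives a difference of -8.64 percentage points.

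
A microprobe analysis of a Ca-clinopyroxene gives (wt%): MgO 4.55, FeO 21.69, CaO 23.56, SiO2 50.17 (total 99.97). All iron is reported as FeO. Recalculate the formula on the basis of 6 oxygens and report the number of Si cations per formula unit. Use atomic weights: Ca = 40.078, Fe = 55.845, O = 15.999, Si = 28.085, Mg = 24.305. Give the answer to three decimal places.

MgO: 4.55/40.304 = 0.11289 mol → 0.11289 mol Mg, 0.11289 mol O.
FeO: 21.69/71.844 = 0.30190 mol → 0.30190 mol Fe, 0.30190 mol O.
CaO: 23.56/56.077 = 0.42014 mol → 0.42014 mol Ca, 0.42014 mol O.
SiO2: 50.17/60.083 = 0.83501 mol → 0.83501 mol Si, 1.67002 mol O.
Total oxygen = 2.50495 mol. Normalization factor = 6/2.50495 = 2.39526.
Si per 6 O = 0.83501 × 2.39526 = 2.000.

2.000 Si apfu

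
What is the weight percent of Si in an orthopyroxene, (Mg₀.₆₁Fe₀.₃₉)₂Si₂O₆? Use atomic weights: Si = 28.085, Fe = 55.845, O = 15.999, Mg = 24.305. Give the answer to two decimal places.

24.92 weight percent

M((Mg₀.₆₁Fe₀.₃₉)₂Si₂O₆) = 225.375 g/mol.
Si contributes 2 × 28.085 = 56.170 g per mole.
56.170/225.375 = 0.2492 → 24.92%.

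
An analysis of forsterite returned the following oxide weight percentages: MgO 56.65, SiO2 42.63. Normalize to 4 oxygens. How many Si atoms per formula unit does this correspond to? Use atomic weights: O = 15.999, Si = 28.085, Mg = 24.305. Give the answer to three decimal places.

MgO (M=40.304): mol = 1.40557; Mg = 1.40557, O = 1.40557.
SiO2 (M=60.083): mol = 0.70952; Si = 0.70952, O = 1.41904.
ΣO = 2.82461; factor = 4/ΣO = 1.41612.
Si apfu = 0.70952 × 1.41612 = 1.005.

1.005 Si apfu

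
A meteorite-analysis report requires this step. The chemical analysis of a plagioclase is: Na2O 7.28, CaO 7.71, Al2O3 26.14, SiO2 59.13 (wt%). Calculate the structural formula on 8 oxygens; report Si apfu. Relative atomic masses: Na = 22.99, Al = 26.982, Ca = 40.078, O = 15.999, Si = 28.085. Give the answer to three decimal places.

Na2O (M=61.979): mol = 0.11746; Na = 0.23492, O = 0.11746.
CaO (M=56.077): mol = 0.13749; Ca = 0.13749, O = 0.13749.
Al2O3 (M=101.961): mol = 0.25637; Al = 0.51274, O = 0.76911.
SiO2 (M=60.083): mol = 0.98414; Si = 0.98414, O = 1.96828.
ΣO = 2.99234; factor = 8/ΣO = 2.67349.
Si apfu = 0.98414 × 2.67349 = 2.631.

2.631 Si apfu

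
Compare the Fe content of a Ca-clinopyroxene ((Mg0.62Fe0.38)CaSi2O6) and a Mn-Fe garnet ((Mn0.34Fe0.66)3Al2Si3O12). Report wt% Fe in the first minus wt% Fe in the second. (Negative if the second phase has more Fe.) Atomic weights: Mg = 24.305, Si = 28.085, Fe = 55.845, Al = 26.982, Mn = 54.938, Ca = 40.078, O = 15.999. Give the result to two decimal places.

First mineral: 21.221 g Fe in 228.532 g formula = 9.29 wt% Fe.
Second mineral: 110.573 g Fe in 496.817 g formula = 22.26 wt% Fe.
9.29% − 22.26% gives a difference of -12.97 percentage points.

-12.97 percentage points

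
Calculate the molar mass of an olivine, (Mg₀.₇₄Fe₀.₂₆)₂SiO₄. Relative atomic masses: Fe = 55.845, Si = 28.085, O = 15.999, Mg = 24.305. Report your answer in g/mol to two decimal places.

M = 1.48*24.305 + 0.52*55.845 + 1*28.085 + 4*15.999

157.09 g/mol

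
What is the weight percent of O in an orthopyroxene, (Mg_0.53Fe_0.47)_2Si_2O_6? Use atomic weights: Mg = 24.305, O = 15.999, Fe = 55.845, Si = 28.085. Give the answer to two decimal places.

41.66 wt%

Formula mass = 1.06·24.305 + 0.94·55.845 + 2·28.085 + 6·15.999 = 230.422 g/mol, of which 95.994 g is O.
So O makes up 95.994/230.422 = 0.4166 of the mass, i.e. 41.66%.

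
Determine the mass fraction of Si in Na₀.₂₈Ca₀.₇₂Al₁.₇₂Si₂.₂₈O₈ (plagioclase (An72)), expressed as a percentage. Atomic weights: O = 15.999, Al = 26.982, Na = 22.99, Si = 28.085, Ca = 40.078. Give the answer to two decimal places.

M(Na₀.₂₈Ca₀.₇₂Al₁.₇₂Si₂.₂₈O₈) = 273.728 g/mol.
Si contributes 2.28 × 28.085 = 64.034 g per mole.
64.034/273.728 = 0.2339 → 23.39%.

23.39 wt%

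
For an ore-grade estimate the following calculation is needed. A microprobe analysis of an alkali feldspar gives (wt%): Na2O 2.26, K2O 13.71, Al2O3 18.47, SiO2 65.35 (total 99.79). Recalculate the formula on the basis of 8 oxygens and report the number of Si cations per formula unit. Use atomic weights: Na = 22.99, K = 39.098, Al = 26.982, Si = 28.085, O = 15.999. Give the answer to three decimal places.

2.26 wt% Na2O ÷ 61.979 g/mol = 0.03646 mol, giving 0.07292 Na and 0.03646 O.
13.71 wt% K2O ÷ 94.195 g/mol = 0.14555 mol, giving 0.29110 K and 0.14555 O.
18.47 wt% Al2O3 ÷ 101.961 g/mol = 0.18115 mol, giving 0.36230 Al and 0.54345 O.
65.35 wt% SiO2 ÷ 60.083 g/mol = 1.08766 mol, giving 1.08766 Si and 2.17532 O.
Oxygen sums to 2.90078; scaling by 8/2.90078 = 2.75788 puts the formula on 8 O.
Si: 1.08766 × 2.75788 = 3.000 atoms per formula unit.

3.000 Si apfu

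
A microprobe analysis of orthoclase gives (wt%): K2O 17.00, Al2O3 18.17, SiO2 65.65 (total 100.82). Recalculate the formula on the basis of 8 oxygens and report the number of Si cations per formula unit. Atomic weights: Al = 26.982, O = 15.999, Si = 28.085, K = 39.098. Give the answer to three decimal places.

K2O (M=94.195): mol = 0.18048; K = 0.36096, O = 0.18048.
Al2O3 (M=101.961): mol = 0.17821; Al = 0.35642, O = 0.53463.
SiO2 (M=60.083): mol = 1.09266; Si = 1.09266, O = 2.18532.
ΣO = 2.90043; factor = 8/ΣO = 2.75821.
Si apfu = 1.09266 × 2.75821 = 3.014.

3.014 Si apfu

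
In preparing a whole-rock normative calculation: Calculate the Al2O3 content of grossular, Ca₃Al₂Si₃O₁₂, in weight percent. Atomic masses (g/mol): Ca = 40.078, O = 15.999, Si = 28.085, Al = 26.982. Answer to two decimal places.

22.64 wt%

Formula mass = 450.441 g/mol.
2 Al → 1.0000 mol Al2O3 per formula unit; M(Al2O3) = 101.961, so Al2O3 mass = 101.961 g.
101.961/450.441 × 100 = 22.64 wt%.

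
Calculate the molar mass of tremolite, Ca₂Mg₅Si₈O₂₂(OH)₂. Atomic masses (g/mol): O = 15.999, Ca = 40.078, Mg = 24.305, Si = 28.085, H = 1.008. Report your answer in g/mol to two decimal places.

M = 2*40.078 + 5*24.305 + 8*28.085 + 24*15.999 + 2*1.008

812.35 g/mol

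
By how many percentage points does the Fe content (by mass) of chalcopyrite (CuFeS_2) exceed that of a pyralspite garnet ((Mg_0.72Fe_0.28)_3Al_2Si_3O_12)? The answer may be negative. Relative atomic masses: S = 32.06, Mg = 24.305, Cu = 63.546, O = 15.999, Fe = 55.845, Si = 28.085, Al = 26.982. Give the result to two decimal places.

M(CuFeS_2) = 183.511 g/mol, so wt% Fe = 55.845/183.511 × 100 = 30.43%.
M((Mg_0.72Fe_0.28)_3Al_2Si_3O_12) = 429.616 g/mol, so wt% Fe = 46.910/429.616 × 100 = 10.92%.
30.43 − 10.92 = 19.51 pp.

19.51 percentage points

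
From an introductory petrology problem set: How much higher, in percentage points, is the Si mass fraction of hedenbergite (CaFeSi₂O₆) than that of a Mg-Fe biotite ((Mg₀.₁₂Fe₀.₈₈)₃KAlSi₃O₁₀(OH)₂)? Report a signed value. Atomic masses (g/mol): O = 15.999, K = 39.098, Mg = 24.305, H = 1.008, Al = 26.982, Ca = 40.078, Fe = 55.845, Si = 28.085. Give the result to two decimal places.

First mineral: 56.170 g Si in 248.087 g formula = 22.64 wt% Si.
Second mineral: 84.255 g Si in 500.520 g formula = 16.83 wt% Si.
22.64% − 16.83% gives a difference of 5.81 percentage points.

5.81 percentage points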